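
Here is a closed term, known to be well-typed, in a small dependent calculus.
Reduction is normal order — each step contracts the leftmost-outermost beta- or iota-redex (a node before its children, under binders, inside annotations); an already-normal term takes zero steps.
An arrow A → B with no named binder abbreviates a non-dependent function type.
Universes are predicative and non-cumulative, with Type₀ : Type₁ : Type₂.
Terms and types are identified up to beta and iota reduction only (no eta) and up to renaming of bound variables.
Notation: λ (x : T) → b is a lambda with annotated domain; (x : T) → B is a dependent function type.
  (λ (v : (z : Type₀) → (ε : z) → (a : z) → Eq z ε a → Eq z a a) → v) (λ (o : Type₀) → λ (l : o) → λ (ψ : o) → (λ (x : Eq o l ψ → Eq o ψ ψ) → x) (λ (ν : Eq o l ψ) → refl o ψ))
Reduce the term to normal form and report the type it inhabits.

normal form:
  λ (v : Type₀) → λ (z : v) → λ (ε : v) → λ (a : Eq v z ε) → refl v ε
inferred type:
  (v : Type₀) → (z : v) → (ε : v) → Eq v z ε → Eq v ε ε
observation: the first redex contracted is a beta-redex; the normal form is reached in 2 normal-order steps.


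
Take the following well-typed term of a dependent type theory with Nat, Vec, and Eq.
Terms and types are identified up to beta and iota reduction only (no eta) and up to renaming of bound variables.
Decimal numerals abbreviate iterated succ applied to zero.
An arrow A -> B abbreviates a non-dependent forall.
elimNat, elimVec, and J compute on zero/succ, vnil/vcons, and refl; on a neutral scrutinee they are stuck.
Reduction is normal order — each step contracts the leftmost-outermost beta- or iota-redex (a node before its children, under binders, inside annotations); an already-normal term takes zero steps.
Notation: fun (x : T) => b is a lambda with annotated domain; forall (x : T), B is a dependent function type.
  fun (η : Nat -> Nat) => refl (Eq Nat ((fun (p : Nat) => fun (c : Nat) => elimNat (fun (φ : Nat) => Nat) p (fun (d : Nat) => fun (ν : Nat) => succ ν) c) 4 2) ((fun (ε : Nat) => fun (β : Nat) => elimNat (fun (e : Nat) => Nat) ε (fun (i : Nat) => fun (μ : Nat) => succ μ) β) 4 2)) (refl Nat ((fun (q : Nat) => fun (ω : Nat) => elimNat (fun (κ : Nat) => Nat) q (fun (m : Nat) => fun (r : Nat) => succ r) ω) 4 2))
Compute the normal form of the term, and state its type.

resulting normal form:
  fun (η : Nat -> Nat) => refl (Eq Nat 6 6) (refl Nat 6)
inferred type:
  (Nat -> Nat) -> Eq (Eq Nat 6 6) (refl Nat 6) (refl Nat 6)


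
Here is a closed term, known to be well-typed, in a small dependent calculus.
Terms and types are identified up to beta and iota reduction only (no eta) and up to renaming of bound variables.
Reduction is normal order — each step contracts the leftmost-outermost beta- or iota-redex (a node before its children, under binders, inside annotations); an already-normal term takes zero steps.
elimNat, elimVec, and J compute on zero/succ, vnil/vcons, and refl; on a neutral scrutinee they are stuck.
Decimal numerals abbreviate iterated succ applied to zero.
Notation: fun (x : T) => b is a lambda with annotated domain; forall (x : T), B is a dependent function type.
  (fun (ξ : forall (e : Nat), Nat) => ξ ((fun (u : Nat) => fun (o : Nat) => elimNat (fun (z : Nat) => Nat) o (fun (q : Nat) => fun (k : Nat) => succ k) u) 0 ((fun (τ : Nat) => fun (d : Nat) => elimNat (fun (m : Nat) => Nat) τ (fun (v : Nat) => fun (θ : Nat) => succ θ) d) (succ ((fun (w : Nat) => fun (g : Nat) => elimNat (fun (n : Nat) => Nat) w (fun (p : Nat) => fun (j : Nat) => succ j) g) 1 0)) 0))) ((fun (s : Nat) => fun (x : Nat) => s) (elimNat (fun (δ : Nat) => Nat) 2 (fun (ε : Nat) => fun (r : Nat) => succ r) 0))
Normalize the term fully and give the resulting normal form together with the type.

normal form:
  2
inferred type:
  Nat
observation: normalization takes exactly 4 steps under the normal-order strategy.


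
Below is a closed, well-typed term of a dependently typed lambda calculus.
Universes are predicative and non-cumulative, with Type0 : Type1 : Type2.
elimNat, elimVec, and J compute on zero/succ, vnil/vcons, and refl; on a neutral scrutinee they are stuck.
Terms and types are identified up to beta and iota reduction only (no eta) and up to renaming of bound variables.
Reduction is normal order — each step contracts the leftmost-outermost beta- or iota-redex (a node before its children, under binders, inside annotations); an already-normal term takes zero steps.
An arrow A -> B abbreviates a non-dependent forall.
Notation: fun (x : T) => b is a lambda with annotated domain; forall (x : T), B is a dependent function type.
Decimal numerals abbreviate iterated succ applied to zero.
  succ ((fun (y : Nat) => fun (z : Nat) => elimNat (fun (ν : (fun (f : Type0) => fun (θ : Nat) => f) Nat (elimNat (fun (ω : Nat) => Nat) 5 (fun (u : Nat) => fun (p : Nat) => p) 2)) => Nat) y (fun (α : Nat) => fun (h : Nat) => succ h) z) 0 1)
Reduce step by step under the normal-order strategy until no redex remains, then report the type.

normal-order reduction sequence:
  succ ((fun (y : Nat) => fun (z : Nat) => elimNat (fun (ν : (fun (f : Type0) => fun (θ : Nat) => f) Nat (elimNat (fun (ω : Nat) => Nat) 5 (fun (u : Nat) => fun (p : Nat) => p) 2)) => Nat) y (fun (α : Nat) => fun (h : Nat) => succ h) z) 0 1)
  ~> succ ((fun (y : Nat) => elimNat (fun (z : (fun (ν : Type0) => fun (f : Nat) => ν) Nat (elimNat (fun (θ : Nat) => Nat) 5 (fun (ω : Nat) => fun (u : Nat) => u) 2)) => Nat) 0 (fun (p : Nat) => fun (α : Nat) => succ α) y) 1)
  ~> succ (elimNat (fun (y : (fun (z : Type0) => fun (ν : Nat) => z) Nat (elimNat (fun (f : Nat) => Nat) 5 (fun (θ : Nat) => fun (ω : Nat) => ω) 2)) => Nat) 0 (fun (u : Nat) => fun (p : Nat) => succ p) 1)
  ~> succ ((fun (y : Nat) => fun (z : Nat) => succ z) 0 (elimNat (fun (ν : (fun (f : Type0) => fun (θ : Nat) => f) Nat (elimNat (fun (ω : Nat) => Nat) 5 (fun (u : Nat) => fun (p : Nat) => p) 2)) => Nat) 0 (fun (α : Nat) => fun (h : Nat) => succ h) 0))
  ~> succ ((fun (y : Nat) => succ y) (elimNat (fun (z : (fun (ν : Type0) => fun (f : Nat) => ν) Nat (elimNat (fun (θ : Nat) => Nat) 5 (fun (ω : Nat) => fun (u : Nat) => u) 2)) => Nat) 0 (fun (p : Nat) => fun (α : Nat) => succ α) 0))
  ~> succ (succ (elimNat (fun (y : (fun (z : Type0) => fun (ν : Nat) => z) Nat (elimNat (fun (f : Nat) => Nat) 5 (fun (θ : Nat) => fun (ω : Nat) => ω) 2)) => Nat) 0 (fun (u : Nat) => fun (p : Nat) => succ p) 0))
  ~> 2
type:
  Nat


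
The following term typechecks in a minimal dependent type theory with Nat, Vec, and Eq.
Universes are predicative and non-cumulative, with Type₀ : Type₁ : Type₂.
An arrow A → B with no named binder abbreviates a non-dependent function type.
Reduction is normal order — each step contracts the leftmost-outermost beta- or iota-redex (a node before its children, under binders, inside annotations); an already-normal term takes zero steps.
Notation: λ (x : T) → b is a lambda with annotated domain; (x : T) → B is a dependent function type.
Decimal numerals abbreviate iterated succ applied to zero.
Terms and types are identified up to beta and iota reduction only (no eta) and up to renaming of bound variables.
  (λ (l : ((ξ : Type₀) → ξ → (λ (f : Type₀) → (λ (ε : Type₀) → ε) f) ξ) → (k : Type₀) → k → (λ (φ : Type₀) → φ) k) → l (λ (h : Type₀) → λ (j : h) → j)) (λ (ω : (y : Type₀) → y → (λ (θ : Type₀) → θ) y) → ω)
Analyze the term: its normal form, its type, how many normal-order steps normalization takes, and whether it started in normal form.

normal form:
  λ (l : Type₀) → λ (ξ : l) → ξ
inferred type:
  (l : Type₀) → l → l
normal-order step count: 2
term was already normal: no
first redex: a beta-redex


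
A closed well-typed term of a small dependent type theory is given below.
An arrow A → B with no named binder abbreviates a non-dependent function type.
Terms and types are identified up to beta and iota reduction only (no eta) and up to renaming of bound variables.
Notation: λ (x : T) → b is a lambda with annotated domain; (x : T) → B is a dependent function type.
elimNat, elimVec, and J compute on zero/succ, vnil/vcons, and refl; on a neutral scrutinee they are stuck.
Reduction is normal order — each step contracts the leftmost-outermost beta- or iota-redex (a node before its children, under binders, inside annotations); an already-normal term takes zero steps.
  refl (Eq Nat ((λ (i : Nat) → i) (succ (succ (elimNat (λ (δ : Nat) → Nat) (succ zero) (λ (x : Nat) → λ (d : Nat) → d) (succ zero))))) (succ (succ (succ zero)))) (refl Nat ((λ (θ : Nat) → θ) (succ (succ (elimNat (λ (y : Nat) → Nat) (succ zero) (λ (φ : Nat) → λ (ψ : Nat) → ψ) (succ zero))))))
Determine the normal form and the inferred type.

reduced normal form:
  refl (Eq Nat (succ (succ (succ zero))) (succ (succ (succ zero)))) (refl Nat (succ (succ (succ zero))))
the term's type:
  Eq (Eq Nat (succ (succ (succ zero))) (succ (succ (succ zero)))) (refl Nat (succ (succ (succ zero)))) (refl Nat (succ (succ (succ zero))))
observation: 10 normal-order steps normalize the term, beginning with a beta-redex.


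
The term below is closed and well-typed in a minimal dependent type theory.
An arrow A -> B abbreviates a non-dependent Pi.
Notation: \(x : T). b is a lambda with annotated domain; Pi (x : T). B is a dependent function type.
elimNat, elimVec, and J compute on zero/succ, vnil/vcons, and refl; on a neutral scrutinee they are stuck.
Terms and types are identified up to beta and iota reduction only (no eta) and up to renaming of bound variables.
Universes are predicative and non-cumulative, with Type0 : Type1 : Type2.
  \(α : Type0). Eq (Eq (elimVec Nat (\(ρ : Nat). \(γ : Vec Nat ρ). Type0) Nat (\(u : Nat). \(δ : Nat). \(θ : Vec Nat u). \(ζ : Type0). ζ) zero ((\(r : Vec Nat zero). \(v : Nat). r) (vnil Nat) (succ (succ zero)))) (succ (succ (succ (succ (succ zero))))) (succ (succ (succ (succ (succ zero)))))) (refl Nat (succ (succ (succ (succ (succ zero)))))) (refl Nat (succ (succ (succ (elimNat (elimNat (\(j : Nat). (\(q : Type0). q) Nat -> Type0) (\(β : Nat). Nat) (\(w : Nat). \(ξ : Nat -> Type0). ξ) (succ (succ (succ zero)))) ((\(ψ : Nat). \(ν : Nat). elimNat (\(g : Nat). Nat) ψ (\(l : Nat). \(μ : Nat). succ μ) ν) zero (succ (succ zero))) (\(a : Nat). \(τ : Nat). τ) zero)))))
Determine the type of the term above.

type:
  Type0 -> Type0


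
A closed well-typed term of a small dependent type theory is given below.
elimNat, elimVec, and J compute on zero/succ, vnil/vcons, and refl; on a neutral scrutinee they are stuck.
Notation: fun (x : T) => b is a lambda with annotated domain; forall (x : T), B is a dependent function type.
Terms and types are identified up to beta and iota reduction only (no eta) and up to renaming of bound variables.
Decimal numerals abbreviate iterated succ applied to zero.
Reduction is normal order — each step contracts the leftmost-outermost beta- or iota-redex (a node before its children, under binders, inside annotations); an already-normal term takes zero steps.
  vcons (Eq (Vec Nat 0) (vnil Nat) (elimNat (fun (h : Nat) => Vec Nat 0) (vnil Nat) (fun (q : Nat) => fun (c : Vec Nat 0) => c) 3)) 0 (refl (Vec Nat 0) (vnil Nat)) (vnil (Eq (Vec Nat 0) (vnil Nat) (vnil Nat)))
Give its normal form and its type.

resulting normal form:
  vcons (Eq (Vec Nat 0) (vnil Nat) (vnil Nat)) 0 (refl (Vec Nat 0) (vnil Nat)) (vnil (Eq (Vec Nat 0) (vnil Nat) (vnil Nat)))
inferred type:
  Vec (Eq (Vec Nat 0) (vnil Nat) (vnil Nat)) 1
observation: the leftmost-outermost redex is an elimNat iota-redex, and normalization takes 10 steps.


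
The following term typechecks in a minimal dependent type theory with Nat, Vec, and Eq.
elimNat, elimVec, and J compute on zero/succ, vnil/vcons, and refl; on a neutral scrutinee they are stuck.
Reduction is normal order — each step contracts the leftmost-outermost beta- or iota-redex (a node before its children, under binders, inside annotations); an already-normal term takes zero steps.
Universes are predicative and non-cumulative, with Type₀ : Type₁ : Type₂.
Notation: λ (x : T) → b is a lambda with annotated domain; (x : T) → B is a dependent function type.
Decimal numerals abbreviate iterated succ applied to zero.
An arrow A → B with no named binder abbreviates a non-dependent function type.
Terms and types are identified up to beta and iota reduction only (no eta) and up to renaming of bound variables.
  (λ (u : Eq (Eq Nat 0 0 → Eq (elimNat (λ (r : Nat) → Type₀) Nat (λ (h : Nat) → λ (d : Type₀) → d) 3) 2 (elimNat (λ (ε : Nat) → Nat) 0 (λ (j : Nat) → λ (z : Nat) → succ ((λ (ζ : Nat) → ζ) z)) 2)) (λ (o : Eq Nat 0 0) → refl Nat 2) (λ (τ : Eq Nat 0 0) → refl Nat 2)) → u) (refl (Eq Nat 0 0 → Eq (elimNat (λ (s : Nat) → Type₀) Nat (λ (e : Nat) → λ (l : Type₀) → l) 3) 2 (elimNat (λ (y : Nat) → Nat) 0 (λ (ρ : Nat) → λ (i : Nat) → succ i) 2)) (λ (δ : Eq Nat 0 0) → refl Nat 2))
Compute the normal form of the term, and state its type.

resulting normal form:
  refl (Eq Nat 0 0 → Eq Nat 2 2) (λ (u : Eq Nat 0 0) → refl Nat 2)
type:
  Eq (Eq Nat 0 0 → Eq Nat 2 2) (λ (u : Eq Nat 0 0) → refl Nat 2) (λ (r : Eq Nat 0 0) → refl Nat 2)


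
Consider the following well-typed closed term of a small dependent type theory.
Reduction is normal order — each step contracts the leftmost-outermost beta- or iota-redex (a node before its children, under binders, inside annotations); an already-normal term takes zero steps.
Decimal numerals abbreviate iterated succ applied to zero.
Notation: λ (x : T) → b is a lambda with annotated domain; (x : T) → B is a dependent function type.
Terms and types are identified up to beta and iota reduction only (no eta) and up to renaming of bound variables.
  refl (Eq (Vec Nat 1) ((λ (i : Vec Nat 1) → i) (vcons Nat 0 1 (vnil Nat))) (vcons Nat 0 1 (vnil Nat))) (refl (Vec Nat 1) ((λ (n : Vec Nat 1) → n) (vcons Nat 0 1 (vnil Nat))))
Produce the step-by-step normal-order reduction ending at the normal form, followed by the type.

normal-order reduction sequence:
  refl (Eq (Vec Nat 1) ((λ (i : Vec Nat 1) → i) (vcons Nat 0 1 (vnil Nat))) (vcons Nat 0 1 (vnil Nat))) (refl (Vec Nat 1) ((λ (n : Vec Nat 1) → n) (vcons Nat 0 1 (vnil Nat))))
  ~> refl (Eq (Vec Nat 1) (vcons Nat 0 1 (vnil Nat)) (vcons Nat 0 1 (vnil Nat))) (refl (Vec Nat 1) ((λ (i : Vec Nat 1) → i) (vcons Nat 0 1 (vnil Nat))))
  ~> refl (Eq (Vec Nat 1) (vcons Nat 0 1 (vnil Nat)) (vcons Nat 0 1 (vnil Nat))) (refl (Vec Nat 1) (vcons Nat 0 1 (vnil Nat)))
the term's type:
  Eq (Eq (Vec Nat 1) (vcons Nat 0 1 (vnil Nat)) (vcons Nat 0 1 (vnil Nat))) (refl (Vec Nat 1) (vcons Nat 0 1 (vnil Nat))) (refl (Vec Nat 1) (vcons Nat 0 1 (vnil Nat)))


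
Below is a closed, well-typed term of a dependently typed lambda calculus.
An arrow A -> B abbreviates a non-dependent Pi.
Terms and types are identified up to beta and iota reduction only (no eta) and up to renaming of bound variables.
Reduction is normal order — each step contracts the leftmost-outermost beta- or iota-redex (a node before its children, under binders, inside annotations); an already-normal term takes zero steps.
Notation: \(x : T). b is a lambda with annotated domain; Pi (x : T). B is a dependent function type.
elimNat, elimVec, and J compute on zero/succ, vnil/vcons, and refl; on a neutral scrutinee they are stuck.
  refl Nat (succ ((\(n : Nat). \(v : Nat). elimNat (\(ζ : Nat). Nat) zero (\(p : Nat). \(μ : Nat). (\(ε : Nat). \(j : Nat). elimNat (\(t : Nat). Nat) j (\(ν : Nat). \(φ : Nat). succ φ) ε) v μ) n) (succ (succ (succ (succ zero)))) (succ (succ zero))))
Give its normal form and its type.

reduced normal form:
  refl Nat (succ (succ (succ (succ (succ (succ (succ (succ (succ zero)))))))))
the term's type:
  Eq Nat (succ (succ (succ (succ (succ (succ (succ (succ (succ zero))))))))) (succ (succ (succ (succ (succ (succ (succ (succ (succ zero)))))))))
observation: normalization takes exactly 51 steps under the normal-order strategy.


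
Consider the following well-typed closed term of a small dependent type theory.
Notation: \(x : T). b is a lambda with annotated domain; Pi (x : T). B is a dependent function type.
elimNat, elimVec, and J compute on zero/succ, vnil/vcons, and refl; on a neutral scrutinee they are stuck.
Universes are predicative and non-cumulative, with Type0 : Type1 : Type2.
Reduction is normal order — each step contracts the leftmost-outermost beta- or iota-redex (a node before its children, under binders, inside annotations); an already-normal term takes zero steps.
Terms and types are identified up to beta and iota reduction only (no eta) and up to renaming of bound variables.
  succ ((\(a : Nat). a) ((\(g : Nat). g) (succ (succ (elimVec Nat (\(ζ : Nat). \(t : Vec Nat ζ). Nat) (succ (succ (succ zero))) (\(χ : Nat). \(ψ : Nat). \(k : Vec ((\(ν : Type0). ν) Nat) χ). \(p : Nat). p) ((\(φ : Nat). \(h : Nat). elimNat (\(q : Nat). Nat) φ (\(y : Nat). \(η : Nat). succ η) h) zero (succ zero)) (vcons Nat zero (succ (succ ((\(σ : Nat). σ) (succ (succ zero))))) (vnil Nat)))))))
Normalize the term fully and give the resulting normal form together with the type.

reduced normal form:
  succ (succ (succ (succ (succ (succ zero)))))
type:
  Nat


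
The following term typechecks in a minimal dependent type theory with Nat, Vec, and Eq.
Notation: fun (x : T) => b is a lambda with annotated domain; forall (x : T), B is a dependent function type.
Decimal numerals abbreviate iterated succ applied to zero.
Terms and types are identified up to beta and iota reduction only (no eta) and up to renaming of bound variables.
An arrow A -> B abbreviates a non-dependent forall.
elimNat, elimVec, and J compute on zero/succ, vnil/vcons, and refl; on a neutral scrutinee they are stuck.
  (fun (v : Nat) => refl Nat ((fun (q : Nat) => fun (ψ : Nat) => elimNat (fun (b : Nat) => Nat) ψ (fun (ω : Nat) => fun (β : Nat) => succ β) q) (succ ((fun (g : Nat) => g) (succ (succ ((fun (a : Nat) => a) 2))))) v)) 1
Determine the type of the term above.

the term's type:
  Eq Nat 6 6


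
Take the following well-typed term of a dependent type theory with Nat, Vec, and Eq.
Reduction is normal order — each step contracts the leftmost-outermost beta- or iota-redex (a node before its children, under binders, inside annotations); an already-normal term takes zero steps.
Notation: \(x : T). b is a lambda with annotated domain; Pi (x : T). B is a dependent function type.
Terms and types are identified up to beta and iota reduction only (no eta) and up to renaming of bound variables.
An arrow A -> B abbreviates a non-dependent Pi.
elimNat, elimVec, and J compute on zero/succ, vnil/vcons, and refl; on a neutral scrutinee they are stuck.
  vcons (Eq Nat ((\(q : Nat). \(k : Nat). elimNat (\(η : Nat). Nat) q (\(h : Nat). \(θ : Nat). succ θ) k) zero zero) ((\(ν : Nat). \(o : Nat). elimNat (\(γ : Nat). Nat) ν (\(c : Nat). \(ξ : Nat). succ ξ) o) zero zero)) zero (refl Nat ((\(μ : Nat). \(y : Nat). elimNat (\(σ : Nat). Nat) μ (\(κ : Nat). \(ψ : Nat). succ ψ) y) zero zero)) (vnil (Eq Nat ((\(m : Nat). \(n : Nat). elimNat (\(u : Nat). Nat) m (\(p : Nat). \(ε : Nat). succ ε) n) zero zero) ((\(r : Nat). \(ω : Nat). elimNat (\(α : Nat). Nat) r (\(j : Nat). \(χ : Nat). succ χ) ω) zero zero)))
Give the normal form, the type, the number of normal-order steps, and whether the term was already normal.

normal form:
  vcons (Eq Nat zero zero) zero (refl Nat zero) (vnil (Eq Nat zero zero))
inferred type:
  Vec (Eq Nat zero zero) (succ zero)
reduction steps (normal order): 15
already normal: no
first redex: a beta-redex


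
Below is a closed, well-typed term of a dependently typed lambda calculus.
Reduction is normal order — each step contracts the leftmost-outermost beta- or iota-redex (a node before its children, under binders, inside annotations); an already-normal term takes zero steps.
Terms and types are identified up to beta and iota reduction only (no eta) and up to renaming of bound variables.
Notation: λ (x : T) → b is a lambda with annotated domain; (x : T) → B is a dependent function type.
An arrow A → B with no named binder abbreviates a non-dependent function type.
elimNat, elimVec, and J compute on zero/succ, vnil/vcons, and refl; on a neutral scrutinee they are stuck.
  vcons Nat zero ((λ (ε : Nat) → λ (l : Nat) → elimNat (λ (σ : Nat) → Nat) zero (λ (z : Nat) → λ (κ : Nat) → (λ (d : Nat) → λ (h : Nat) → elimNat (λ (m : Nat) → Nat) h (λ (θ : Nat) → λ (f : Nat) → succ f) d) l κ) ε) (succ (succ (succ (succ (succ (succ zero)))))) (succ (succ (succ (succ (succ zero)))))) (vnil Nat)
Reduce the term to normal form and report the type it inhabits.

normal form:
  vcons Nat zero (succ (succ (succ (succ (succ (succ (succ (succ (succ (succ (succ (succ (succ (succ (succ (succ (succ (succ (succ (succ (succ (succ (succ (succ (succ (succ (succ (succ (succ (succ zero)))))))))))))))))))))))))))))) (vnil Nat)
the term's type:
  Vec Nat (succ zero)
observation: normalization takes exactly 129 steps under the normal-order strategy.


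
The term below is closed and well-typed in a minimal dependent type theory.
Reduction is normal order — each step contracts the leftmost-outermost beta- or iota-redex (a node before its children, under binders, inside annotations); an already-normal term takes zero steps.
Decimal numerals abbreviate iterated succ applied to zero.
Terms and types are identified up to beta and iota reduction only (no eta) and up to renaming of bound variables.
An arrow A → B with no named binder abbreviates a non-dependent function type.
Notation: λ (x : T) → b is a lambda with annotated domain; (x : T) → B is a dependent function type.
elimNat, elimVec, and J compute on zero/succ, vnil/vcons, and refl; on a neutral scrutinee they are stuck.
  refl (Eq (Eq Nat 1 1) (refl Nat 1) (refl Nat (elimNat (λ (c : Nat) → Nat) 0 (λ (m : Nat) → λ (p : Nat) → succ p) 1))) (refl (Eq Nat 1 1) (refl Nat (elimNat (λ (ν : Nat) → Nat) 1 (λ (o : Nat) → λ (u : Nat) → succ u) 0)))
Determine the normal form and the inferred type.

resulting normal form:
  refl (Eq (Eq Nat 1 1) (refl Nat 1) (refl Nat 1)) (refl (Eq Nat 1 1) (refl Nat 1))
type:
  Eq (Eq (Eq Nat 1 1) (refl Nat 1) (refl Nat 1)) (refl (Eq Nat 1 1) (refl Nat 1)) (refl (Eq Nat 1 1) (refl Nat 1))


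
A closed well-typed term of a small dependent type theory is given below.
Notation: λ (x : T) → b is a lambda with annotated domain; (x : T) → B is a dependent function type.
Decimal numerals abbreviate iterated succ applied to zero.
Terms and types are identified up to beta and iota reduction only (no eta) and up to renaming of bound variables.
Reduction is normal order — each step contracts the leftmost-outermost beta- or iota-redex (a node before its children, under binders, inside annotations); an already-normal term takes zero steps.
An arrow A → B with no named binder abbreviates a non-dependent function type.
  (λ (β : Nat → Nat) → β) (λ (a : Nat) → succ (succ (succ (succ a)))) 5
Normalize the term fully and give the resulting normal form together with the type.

normal form:
  9
the term's type:
  Nat


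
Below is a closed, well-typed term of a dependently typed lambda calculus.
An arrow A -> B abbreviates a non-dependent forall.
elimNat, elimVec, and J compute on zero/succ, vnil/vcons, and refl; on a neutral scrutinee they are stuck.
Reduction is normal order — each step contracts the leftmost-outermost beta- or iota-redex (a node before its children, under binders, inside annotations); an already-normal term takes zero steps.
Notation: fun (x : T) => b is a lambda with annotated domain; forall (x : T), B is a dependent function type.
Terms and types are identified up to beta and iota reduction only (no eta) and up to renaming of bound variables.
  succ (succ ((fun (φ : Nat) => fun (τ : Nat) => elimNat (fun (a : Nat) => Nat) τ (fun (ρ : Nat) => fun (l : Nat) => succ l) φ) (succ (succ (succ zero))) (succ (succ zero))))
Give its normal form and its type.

resulting normal form:
  succ (succ (succ (succ (succ (succ (succ zero))))))
inferred type:
  Nat


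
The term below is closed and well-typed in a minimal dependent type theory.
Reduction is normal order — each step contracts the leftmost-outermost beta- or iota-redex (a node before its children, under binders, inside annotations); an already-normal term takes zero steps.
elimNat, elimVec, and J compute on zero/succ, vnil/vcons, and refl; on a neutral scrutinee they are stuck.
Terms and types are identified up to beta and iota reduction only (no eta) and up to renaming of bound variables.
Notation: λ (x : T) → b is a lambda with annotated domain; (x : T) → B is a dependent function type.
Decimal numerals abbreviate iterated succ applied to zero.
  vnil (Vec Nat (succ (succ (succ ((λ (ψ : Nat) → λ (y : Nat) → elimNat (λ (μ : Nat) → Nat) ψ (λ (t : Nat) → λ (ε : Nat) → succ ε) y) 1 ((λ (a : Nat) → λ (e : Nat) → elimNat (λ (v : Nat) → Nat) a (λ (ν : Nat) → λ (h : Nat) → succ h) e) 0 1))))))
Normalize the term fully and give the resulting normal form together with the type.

normal form:
  vnil (Vec Nat 5)
the term's type:
  Vec (Vec Nat 5) 0
observation: contracting a beta-redex first, the term normalizes in 12 steps.


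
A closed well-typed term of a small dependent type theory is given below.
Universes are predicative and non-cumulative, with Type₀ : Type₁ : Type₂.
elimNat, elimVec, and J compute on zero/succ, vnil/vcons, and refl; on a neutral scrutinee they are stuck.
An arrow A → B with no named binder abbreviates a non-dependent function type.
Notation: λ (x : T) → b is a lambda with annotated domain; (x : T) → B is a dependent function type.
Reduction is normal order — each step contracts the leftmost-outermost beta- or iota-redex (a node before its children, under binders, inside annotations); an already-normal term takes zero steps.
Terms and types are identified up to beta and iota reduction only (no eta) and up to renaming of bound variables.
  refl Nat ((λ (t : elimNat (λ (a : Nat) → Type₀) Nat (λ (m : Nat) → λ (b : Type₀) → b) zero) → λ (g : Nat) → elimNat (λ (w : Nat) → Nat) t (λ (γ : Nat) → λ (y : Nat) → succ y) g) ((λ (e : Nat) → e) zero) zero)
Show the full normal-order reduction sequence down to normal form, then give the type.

reduction (normal order):
  refl Nat ((λ (t : elimNat (λ (a : Nat) → Type₀) Nat (λ (m : Nat) → λ (b : Type₀) → b) zero) → λ (g : Nat) → elimNat (λ (w : Nat) → Nat) t (λ (γ : Nat) → λ (y : Nat) → succ y) g) ((λ (e : Nat) → e) zero) zero)
  ~> refl Nat ((λ (t : Nat) → elimNat (λ (a : Nat) → Nat) ((λ (m : Nat) → m) zero) (λ (b : Nat) → λ (g : Nat) → succ g) t) zero)
  ~> refl Nat (elimNat (λ (t : Nat) → Nat) ((λ (a : Nat) → a) zero) (λ (m : Nat) → λ (b : Nat) → succ b) zero)
  ~> refl Nat ((λ (t : Nat) → t) zero)
  ~> refl Nat zero
the term's type:
  Eq Nat zero zero


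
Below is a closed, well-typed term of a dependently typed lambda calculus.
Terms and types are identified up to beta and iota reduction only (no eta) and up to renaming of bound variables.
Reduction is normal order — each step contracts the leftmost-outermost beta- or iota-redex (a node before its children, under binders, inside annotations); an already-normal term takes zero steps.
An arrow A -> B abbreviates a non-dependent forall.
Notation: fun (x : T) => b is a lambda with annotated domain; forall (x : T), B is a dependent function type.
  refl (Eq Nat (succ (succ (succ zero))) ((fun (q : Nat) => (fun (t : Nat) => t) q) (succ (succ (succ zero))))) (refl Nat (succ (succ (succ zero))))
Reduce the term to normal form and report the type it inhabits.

reduced normal form:
  refl (Eq Nat (succ (succ (succ zero))) (succ (succ (succ zero)))) (refl Nat (succ (succ (succ zero))))
inferred type:
  Eq (Eq Nat (succ (succ (succ zero))) (succ (succ (succ zero)))) (refl Nat (succ (succ (succ zero)))) (refl Nat (succ (succ (succ zero))))


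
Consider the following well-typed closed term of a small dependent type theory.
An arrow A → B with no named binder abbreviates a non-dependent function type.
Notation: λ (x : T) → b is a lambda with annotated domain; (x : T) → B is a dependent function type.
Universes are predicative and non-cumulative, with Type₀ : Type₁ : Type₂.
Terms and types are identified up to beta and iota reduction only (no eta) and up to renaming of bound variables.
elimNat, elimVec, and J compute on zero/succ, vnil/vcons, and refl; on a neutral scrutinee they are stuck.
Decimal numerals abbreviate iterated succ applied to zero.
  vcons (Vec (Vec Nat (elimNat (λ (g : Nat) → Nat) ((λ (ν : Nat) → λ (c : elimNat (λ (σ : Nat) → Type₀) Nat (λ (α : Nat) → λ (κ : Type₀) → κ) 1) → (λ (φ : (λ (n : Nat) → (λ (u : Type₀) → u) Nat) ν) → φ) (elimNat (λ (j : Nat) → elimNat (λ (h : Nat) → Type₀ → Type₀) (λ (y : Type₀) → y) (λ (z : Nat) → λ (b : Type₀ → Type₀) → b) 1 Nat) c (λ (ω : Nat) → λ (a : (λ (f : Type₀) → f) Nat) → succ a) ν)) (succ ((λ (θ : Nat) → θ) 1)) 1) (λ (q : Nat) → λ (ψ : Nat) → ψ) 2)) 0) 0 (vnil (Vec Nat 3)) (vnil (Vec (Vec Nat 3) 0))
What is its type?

inferred type:
  Vec (Vec (Vec Nat 3) 0) 1


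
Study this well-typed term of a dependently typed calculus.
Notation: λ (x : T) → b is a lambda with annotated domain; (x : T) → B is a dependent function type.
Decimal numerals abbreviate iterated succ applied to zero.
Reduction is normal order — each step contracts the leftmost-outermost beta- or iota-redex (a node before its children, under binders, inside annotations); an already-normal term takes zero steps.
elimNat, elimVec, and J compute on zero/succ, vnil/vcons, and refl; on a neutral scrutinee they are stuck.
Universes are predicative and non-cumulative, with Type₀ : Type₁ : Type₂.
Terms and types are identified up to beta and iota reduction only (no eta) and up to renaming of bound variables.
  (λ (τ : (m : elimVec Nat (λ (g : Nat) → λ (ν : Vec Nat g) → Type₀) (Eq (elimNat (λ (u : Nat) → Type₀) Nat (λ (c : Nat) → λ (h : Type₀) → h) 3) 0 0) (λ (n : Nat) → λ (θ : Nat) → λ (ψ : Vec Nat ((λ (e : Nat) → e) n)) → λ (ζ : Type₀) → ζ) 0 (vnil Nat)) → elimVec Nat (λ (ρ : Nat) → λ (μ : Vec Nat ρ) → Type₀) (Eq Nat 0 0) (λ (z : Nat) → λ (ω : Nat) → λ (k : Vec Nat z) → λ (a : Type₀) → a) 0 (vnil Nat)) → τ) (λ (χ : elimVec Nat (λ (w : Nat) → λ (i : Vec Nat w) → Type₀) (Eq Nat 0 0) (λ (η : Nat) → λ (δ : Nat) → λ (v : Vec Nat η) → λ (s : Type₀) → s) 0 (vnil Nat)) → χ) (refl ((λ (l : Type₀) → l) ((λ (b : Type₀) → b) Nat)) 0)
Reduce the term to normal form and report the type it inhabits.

resulting normal form:
  refl Nat 0
the term's type:
  Eq Nat 0 0
observation: 4 normal-order steps normalize the term, beginning with a beta-redex.


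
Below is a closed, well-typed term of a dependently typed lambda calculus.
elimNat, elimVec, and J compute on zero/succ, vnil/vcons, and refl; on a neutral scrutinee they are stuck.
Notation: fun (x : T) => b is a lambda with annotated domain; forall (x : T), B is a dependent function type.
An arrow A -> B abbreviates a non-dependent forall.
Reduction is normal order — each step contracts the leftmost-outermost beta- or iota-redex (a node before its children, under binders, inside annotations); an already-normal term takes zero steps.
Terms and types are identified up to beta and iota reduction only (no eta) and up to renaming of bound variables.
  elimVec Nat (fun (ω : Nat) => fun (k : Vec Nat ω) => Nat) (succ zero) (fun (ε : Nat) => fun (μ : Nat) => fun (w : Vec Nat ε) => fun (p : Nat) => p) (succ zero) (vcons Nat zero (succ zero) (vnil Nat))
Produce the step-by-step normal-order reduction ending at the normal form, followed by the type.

normal-order reduction:
  elimVec Nat (fun (ω : Nat) => fun (k : Vec Nat ω) => Nat) (succ zero) (fun (ε : Nat) => fun (μ : Nat) => fun (w : Vec Nat ε) => fun (p : Nat) => p) (succ zero) (vcons Nat zero (succ zero) (vnil Nat))
  ~> (fun (ω : Nat) => fun (k : Nat) => fun (ε : Vec Nat ω) => fun (μ : Nat) => μ) zero (succ zero) (vnil Nat) (elimVec Nat (fun (w : Nat) => fun (p : Vec Nat w) => Nat) (succ zero) (fun (β : Nat) => fun (ζ : Nat) => fun (ξ : Vec Nat β) => fun (ψ : Nat) => ψ) zero (vnil Nat))
  ~> (fun (ω : Nat) => fun (k : Vec Nat zero) => fun (ε : Nat) => ε) (succ zero) (vnil Nat) (elimVec Nat (fun (μ : Nat) => fun (w : Vec Nat μ) => Nat) (succ zero) (fun (p : Nat) => fun (β : Nat) => fun (ζ : Vec Nat p) => fun (ξ : Nat) => ξ) zero (vnil Nat))
  ~> (fun (ω : Vec Nat zero) => fun (k : Nat) => k) (vnil Nat) (elimVec Nat (fun (ε : Nat) => fun (μ : Vec Nat ε) => Nat) (succ zero) (fun (w : Nat) => fun (p : Nat) => fun (β : Vec Nat w) => fun (ζ : Nat) => ζ) zero (vnil Nat))
  ~> (fun (ω : Nat) => ω) (elimVec Nat (fun (k : Nat) => fun (ε : Vec Nat k) => Nat) (succ zero) (fun (μ : Nat) => fun (w : Nat) => fun (p : Vec Nat μ) => fun (β : Nat) => β) zero (vnil Nat))
  ~> elimVec Nat (fun (ω : Nat) => fun (k : Vec Nat ω) => Nat) (succ zero) (fun (ε : Nat) => fun (μ : Nat) => fun (w : Vec Nat ε) => fun (p : Nat) => p) zero (vnil Nat)
  ~> succ zero
type:
  Nat


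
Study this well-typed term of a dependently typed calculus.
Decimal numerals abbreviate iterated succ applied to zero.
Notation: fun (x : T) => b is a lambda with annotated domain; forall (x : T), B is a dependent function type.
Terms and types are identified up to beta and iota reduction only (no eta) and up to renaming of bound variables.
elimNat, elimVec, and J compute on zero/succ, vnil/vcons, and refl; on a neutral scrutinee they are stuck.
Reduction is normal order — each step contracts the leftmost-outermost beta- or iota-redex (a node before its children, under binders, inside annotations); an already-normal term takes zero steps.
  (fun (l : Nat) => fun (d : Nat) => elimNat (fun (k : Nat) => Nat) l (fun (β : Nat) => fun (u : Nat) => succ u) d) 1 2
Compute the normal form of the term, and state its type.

resulting normal form:
  3
the term's type:
  Nat


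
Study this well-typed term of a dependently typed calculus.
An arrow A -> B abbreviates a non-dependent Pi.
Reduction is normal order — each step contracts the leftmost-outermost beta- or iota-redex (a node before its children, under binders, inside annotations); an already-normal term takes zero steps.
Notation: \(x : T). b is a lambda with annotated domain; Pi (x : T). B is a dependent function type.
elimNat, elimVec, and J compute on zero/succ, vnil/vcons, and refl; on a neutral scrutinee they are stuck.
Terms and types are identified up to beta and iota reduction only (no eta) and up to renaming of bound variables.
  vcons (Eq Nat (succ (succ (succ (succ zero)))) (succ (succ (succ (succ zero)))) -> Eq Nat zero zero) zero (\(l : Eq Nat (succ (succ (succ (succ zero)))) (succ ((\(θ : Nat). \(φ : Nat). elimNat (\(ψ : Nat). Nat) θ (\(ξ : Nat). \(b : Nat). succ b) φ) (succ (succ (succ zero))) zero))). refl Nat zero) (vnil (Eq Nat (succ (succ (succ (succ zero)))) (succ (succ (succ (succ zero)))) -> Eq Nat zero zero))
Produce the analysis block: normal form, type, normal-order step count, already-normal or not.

reduced normal form:
  vcons (Eq Nat (succ (succ (succ (succ zero)))) (succ (succ (succ (succ zero)))) -> Eq Nat zero zero) zero (\(l : Eq Nat (succ (succ (succ (succ zero)))) (succ (succ (succ (succ zero))))). refl Nat zero) (vnil (Eq Nat (succ (succ (succ (succ zero)))) (succ (succ (succ (succ zero)))) -> Eq Nat zero zero))
inferred type:
  Vec (Eq Nat (succ (succ (succ (succ zero)))) (succ (succ (succ (succ zero)))) -> Eq Nat zero zero) (succ zero)
reduction steps (normal order): 3
already normal: no
first redex: a beta-redex


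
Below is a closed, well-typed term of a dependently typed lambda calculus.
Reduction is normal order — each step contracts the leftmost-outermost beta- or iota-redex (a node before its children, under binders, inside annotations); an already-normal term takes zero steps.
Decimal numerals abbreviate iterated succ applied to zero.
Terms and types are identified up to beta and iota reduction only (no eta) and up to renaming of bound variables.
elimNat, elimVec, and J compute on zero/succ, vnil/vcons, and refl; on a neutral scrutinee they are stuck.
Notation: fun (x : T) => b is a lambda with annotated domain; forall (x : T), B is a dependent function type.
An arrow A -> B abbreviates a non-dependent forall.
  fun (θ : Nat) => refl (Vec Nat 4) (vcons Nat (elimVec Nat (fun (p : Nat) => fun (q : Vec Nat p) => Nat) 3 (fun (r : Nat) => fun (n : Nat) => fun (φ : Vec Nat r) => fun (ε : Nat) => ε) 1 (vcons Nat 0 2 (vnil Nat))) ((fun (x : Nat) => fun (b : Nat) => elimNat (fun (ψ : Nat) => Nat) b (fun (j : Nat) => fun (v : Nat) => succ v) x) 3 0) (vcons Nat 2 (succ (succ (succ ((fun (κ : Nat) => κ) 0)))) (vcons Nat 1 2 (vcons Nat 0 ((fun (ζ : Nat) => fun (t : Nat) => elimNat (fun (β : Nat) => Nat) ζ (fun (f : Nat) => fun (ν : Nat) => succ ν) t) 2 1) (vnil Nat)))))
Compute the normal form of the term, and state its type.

resulting normal form:
  fun (θ : Nat) => refl (Vec Nat 4) (vcons Nat 3 3 (vcons Nat 2 3 (vcons Nat 1 2 (vcons Nat 0 3 (vnil Nat)))))
type:
  Nat -> Eq (Vec Nat 4) (vcons Nat 3 3 (vcons Nat 2 3 (vcons Nat 1 2 (vcons Nat 0 3 (vnil Nat))))) (vcons Nat 3 3 (vcons Nat 2 3 (vcons Nat 1 2 (vcons Nat 0 3 (vnil Nat)))))


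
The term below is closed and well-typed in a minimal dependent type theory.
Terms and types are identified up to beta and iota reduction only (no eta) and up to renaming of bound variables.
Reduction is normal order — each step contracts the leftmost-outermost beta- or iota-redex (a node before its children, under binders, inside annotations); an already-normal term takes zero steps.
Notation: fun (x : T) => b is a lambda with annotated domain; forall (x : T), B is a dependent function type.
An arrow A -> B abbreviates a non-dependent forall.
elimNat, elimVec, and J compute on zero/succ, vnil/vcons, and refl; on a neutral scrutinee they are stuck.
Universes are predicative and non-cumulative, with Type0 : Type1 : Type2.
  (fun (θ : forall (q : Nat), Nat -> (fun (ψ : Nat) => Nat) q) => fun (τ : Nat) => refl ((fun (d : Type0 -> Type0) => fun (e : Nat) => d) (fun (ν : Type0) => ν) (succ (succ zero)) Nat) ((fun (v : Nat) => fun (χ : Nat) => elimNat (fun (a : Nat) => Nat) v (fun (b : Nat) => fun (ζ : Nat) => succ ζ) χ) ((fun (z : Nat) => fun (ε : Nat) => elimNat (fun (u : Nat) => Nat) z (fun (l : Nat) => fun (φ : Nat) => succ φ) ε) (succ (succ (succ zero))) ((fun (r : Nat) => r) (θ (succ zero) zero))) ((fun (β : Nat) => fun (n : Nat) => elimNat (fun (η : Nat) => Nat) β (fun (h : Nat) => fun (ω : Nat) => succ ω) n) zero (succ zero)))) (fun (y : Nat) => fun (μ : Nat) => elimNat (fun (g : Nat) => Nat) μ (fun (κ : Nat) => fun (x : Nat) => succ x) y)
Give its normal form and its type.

normal form:
  fun (θ : Nat) => refl Nat (succ (succ (succ (succ (succ zero)))))
type:
  Nat -> Eq Nat (succ (succ (succ (succ (succ zero))))) (succ (succ (succ (succ (succ zero)))))


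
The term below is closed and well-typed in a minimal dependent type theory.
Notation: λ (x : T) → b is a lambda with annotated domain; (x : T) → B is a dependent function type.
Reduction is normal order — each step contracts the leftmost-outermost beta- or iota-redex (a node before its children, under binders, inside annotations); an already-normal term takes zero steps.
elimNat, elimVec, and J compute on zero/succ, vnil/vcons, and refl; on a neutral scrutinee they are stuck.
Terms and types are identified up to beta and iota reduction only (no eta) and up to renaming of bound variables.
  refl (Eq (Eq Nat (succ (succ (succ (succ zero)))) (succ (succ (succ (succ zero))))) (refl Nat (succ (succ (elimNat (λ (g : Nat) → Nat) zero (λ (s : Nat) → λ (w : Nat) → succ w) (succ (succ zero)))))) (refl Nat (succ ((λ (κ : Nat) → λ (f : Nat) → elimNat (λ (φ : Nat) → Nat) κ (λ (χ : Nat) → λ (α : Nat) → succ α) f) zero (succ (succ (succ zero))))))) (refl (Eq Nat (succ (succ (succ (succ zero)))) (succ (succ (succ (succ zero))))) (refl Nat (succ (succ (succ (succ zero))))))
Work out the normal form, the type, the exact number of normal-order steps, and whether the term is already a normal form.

resulting normal form:
  refl (Eq (Eq Nat (succ (succ (succ (succ zero)))) (succ (succ (succ (succ zero))))) (refl Nat (succ (succ (succ (succ zero))))) (refl Nat (succ (succ (succ (succ zero)))))) (refl (Eq Nat (succ (succ (succ (succ zero)))) (succ (succ (succ (succ zero))))) (refl Nat (succ (succ (succ (succ zero))))))
inferred type:
  Eq (Eq (Eq Nat (succ (succ (succ (succ zero)))) (succ (succ (succ (succ zero))))) (refl Nat (succ (succ (succ (succ zero))))) (refl Nat (succ (succ (succ (succ zero)))))) (refl (Eq Nat (succ (succ (succ (succ zero)))) (succ (succ (succ (succ zero))))) (refl Nat (succ (succ (succ (succ zero)))))) (refl (Eq Nat (succ (succ (succ (succ zero)))) (succ (succ (succ (succ zero))))) (refl Nat (succ (succ (succ (succ zero))))))
reduction steps (normal order): 19
started in normal form: no
first redex: an elimNat iota-redex
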